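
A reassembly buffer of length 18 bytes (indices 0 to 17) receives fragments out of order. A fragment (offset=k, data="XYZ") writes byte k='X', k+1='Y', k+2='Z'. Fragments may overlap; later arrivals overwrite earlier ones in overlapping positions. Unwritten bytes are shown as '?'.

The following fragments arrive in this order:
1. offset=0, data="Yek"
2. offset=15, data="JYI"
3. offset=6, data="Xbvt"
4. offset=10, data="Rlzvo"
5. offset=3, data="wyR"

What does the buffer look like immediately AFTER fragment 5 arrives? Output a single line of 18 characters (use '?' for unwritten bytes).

Fragment 1: offset=0 data="Yek" -> buffer=Yek???????????????
Fragment 2: offset=15 data="JYI" -> buffer=Yek????????????JYI
Fragment 3: offset=6 data="Xbvt" -> buffer=Yek???Xbvt?????JYI
Fragment 4: offset=10 data="Rlzvo" -> buffer=Yek???XbvtRlzvoJYI
Fragment 5: offset=3 data="wyR" -> buffer=YekwyRXbvtRlzvoJYI

Answer: YekwyRXbvtRlzvoJYI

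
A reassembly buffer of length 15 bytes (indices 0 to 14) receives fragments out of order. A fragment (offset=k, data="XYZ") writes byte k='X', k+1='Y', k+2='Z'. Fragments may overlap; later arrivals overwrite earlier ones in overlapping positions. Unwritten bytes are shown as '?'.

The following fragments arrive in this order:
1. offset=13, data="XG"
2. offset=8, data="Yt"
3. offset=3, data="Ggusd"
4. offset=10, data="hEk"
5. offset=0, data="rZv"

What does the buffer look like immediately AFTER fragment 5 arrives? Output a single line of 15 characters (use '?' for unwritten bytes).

Fragment 1: offset=13 data="XG" -> buffer=?????????????XG
Fragment 2: offset=8 data="Yt" -> buffer=????????Yt???XG
Fragment 3: offset=3 data="Ggusd" -> buffer=???GgusdYt???XG
Fragment 4: offset=10 data="hEk" -> buffer=???GgusdYthEkXG
Fragment 5: offset=0 data="rZv" -> buffer=rZvGgusdYthEkXG

Answer: rZvGgusdYthEkXG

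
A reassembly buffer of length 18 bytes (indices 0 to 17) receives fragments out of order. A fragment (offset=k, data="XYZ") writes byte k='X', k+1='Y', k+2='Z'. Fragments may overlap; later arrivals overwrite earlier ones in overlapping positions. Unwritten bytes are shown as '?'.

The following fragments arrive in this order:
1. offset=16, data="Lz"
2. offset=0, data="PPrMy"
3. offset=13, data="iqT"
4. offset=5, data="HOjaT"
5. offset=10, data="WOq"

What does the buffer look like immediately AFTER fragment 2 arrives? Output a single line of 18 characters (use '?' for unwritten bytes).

Fragment 1: offset=16 data="Lz" -> buffer=????????????????Lz
Fragment 2: offset=0 data="PPrMy" -> buffer=PPrMy???????????Lz

Answer: PPrMy???????????Lz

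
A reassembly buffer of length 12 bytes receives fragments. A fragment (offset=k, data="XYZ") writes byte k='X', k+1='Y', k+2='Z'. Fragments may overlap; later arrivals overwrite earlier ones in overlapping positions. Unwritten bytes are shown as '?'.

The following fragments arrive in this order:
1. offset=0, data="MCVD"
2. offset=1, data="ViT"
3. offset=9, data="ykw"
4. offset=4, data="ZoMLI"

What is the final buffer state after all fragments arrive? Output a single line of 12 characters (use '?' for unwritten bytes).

Fragment 1: offset=0 data="MCVD" -> buffer=MCVD????????
Fragment 2: offset=1 data="ViT" -> buffer=MViT????????
Fragment 3: offset=9 data="ykw" -> buffer=MViT?????ykw
Fragment 4: offset=4 data="ZoMLI" -> buffer=MViTZoMLIykw

Answer: MViTZoMLIykw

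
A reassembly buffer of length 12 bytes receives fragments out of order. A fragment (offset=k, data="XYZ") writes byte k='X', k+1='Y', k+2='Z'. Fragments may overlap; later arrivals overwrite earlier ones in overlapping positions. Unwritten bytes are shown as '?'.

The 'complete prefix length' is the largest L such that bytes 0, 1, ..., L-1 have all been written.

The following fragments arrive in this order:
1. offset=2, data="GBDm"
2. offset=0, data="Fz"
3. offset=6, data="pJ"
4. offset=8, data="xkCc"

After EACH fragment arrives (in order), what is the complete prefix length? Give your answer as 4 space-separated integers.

Fragment 1: offset=2 data="GBDm" -> buffer=??GBDm?????? -> prefix_len=0
Fragment 2: offset=0 data="Fz" -> buffer=FzGBDm?????? -> prefix_len=6
Fragment 3: offset=6 data="pJ" -> buffer=FzGBDmpJ???? -> prefix_len=8
Fragment 4: offset=8 data="xkCc" -> buffer=FzGBDmpJxkCc -> prefix_len=12

Answer: 0 6 8 12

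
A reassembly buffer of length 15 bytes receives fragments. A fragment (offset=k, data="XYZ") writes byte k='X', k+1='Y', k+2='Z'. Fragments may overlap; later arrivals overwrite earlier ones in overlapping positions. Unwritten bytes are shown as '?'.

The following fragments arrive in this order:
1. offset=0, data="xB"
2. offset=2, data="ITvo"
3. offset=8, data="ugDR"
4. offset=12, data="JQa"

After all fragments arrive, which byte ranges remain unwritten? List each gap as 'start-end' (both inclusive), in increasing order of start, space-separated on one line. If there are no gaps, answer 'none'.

Answer: 6-7

Derivation:
Fragment 1: offset=0 len=2
Fragment 2: offset=2 len=4
Fragment 3: offset=8 len=4
Fragment 4: offset=12 len=3
Gaps: 6-7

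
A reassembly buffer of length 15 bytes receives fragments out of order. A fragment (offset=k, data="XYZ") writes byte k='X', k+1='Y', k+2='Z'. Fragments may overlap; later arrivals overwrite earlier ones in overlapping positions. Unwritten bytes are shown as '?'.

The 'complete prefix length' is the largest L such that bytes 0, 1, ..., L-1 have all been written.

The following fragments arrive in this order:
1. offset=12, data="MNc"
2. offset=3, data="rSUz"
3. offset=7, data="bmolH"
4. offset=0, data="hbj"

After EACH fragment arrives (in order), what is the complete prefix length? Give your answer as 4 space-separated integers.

Answer: 0 0 0 15

Derivation:
Fragment 1: offset=12 data="MNc" -> buffer=????????????MNc -> prefix_len=0
Fragment 2: offset=3 data="rSUz" -> buffer=???rSUz?????MNc -> prefix_len=0
Fragment 3: offset=7 data="bmolH" -> buffer=???rSUzbmolHMNc -> prefix_len=0
Fragment 4: offset=0 data="hbj" -> buffer=hbjrSUzbmolHMNc -> prefix_len=15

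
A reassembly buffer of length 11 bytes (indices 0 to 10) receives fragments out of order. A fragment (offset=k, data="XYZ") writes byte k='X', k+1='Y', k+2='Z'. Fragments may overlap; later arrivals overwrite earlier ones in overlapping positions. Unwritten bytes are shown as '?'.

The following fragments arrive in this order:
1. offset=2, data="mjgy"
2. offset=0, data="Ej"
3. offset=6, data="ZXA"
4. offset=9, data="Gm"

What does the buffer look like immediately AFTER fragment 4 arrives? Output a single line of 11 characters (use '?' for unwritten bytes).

Answer: EjmjgyZXAGm

Derivation:
Fragment 1: offset=2 data="mjgy" -> buffer=??mjgy?????
Fragment 2: offset=0 data="Ej" -> buffer=Ejmjgy?????
Fragment 3: offset=6 data="ZXA" -> buffer=EjmjgyZXA??
Fragment 4: offset=9 data="Gm" -> buffer=EjmjgyZXAGm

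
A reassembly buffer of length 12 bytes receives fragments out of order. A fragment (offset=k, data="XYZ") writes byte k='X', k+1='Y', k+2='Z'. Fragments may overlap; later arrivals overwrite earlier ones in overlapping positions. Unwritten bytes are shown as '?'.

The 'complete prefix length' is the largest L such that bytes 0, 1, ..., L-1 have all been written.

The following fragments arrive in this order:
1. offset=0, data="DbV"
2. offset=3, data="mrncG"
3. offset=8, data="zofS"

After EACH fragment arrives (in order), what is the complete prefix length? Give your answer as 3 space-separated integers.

Answer: 3 8 12

Derivation:
Fragment 1: offset=0 data="DbV" -> buffer=DbV????????? -> prefix_len=3
Fragment 2: offset=3 data="mrncG" -> buffer=DbVmrncG???? -> prefix_len=8
Fragment 3: offset=8 data="zofS" -> buffer=DbVmrncGzofS -> prefix_len=12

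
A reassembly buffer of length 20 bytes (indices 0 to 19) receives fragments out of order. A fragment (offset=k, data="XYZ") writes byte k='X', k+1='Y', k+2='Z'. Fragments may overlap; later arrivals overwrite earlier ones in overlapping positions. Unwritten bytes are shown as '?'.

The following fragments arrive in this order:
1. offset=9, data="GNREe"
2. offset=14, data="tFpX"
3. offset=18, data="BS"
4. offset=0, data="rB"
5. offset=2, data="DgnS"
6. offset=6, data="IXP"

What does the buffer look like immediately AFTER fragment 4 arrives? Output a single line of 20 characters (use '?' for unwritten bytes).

Answer: rB???????GNREetFpXBS

Derivation:
Fragment 1: offset=9 data="GNREe" -> buffer=?????????GNREe??????
Fragment 2: offset=14 data="tFpX" -> buffer=?????????GNREetFpX??
Fragment 3: offset=18 data="BS" -> buffer=?????????GNREetFpXBS
Fragment 4: offset=0 data="rB" -> buffer=rB???????GNREetFpXBS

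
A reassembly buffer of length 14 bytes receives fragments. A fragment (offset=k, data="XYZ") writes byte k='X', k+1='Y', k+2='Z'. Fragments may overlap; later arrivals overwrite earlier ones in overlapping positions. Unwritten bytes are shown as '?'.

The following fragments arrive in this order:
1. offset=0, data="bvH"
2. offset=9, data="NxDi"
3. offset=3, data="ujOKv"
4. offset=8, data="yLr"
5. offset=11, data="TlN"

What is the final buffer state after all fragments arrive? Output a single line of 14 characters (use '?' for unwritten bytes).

Fragment 1: offset=0 data="bvH" -> buffer=bvH???????????
Fragment 2: offset=9 data="NxDi" -> buffer=bvH??????NxDi?
Fragment 3: offset=3 data="ujOKv" -> buffer=bvHujOKv?NxDi?
Fragment 4: offset=8 data="yLr" -> buffer=bvHujOKvyLrDi?
Fragment 5: offset=11 data="TlN" -> buffer=bvHujOKvyLrTlN

Answer: bvHujOKvyLrTlN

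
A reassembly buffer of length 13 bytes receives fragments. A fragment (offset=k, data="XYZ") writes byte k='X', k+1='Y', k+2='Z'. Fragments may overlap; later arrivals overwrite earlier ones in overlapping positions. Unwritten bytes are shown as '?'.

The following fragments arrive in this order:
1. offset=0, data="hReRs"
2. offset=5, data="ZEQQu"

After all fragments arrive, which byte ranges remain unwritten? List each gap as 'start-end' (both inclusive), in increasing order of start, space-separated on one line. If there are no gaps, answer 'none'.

Answer: 10-12

Derivation:
Fragment 1: offset=0 len=5
Fragment 2: offset=5 len=5
Gaps: 10-12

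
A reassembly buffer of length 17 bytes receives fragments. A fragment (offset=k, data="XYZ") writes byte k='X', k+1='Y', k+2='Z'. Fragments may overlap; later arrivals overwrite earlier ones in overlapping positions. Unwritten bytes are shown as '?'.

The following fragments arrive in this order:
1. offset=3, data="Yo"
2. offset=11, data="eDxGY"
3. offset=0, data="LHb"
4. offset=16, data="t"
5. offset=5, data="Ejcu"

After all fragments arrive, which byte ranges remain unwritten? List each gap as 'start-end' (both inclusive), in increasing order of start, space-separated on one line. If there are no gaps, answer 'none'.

Answer: 9-10

Derivation:
Fragment 1: offset=3 len=2
Fragment 2: offset=11 len=5
Fragment 3: offset=0 len=3
Fragment 4: offset=16 len=1
Fragment 5: offset=5 len=4
Gaps: 9-10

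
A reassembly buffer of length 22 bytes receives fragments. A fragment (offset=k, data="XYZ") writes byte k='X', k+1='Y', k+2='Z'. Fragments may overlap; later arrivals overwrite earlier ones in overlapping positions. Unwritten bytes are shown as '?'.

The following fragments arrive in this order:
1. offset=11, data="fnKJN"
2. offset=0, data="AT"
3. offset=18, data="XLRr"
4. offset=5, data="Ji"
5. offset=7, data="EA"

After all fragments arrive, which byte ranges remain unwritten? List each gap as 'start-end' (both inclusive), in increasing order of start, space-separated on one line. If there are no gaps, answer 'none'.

Fragment 1: offset=11 len=5
Fragment 2: offset=0 len=2
Fragment 3: offset=18 len=4
Fragment 4: offset=5 len=2
Fragment 5: offset=7 len=2
Gaps: 2-4 9-10 16-17

Answer: 2-4 9-10 16-17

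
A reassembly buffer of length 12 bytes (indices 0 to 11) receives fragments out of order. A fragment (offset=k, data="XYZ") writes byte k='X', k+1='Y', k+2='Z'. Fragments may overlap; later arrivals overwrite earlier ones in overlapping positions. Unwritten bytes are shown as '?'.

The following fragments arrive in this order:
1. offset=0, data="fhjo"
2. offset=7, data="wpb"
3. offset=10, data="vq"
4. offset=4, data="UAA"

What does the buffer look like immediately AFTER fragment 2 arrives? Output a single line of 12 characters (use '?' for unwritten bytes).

Answer: fhjo???wpb??

Derivation:
Fragment 1: offset=0 data="fhjo" -> buffer=fhjo????????
Fragment 2: offset=7 data="wpb" -> buffer=fhjo???wpb??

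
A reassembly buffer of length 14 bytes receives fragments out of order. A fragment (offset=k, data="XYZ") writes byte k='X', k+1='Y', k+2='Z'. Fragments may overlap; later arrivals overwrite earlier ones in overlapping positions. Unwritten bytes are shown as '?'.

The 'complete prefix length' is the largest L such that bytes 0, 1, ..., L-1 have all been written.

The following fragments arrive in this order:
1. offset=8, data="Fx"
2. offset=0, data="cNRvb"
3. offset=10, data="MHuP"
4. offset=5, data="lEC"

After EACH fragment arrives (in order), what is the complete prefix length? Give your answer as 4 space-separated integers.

Fragment 1: offset=8 data="Fx" -> buffer=????????Fx???? -> prefix_len=0
Fragment 2: offset=0 data="cNRvb" -> buffer=cNRvb???Fx???? -> prefix_len=5
Fragment 3: offset=10 data="MHuP" -> buffer=cNRvb???FxMHuP -> prefix_len=5
Fragment 4: offset=5 data="lEC" -> buffer=cNRvblECFxMHuP -> prefix_len=14

Answer: 0 5 5 14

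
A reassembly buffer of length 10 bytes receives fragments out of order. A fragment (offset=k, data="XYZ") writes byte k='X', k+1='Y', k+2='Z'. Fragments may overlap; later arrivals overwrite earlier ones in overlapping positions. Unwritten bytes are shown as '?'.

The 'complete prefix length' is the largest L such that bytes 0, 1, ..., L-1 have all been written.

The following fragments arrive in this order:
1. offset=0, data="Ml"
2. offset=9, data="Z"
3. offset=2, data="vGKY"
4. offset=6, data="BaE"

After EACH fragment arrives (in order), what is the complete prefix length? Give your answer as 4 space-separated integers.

Answer: 2 2 6 10

Derivation:
Fragment 1: offset=0 data="Ml" -> buffer=Ml???????? -> prefix_len=2
Fragment 2: offset=9 data="Z" -> buffer=Ml???????Z -> prefix_len=2
Fragment 3: offset=2 data="vGKY" -> buffer=MlvGKY???Z -> prefix_len=6
Fragment 4: offset=6 data="BaE" -> buffer=MlvGKYBaEZ -> prefix_len=10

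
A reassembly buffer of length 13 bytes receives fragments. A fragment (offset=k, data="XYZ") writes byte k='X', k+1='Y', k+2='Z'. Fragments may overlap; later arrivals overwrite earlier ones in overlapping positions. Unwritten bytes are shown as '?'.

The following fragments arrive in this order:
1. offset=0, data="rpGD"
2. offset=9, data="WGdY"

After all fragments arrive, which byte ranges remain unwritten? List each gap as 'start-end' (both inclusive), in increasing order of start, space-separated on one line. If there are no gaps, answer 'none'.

Fragment 1: offset=0 len=4
Fragment 2: offset=9 len=4
Gaps: 4-8

Answer: 4-8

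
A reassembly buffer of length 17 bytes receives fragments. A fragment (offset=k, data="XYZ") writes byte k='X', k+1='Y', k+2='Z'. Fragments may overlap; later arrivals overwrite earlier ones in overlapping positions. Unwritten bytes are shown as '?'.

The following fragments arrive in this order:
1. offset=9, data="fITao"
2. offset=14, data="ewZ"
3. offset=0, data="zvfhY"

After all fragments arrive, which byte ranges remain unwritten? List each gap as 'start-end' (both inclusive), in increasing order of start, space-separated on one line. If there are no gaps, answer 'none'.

Fragment 1: offset=9 len=5
Fragment 2: offset=14 len=3
Fragment 3: offset=0 len=5
Gaps: 5-8

Answer: 5-8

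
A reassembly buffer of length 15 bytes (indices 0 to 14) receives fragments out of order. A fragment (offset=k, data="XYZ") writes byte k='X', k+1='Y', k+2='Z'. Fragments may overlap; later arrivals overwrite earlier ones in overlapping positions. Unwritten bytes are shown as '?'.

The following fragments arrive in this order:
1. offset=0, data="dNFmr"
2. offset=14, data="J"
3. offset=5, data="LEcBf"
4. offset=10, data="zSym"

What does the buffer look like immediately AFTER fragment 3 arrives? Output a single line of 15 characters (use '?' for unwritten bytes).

Fragment 1: offset=0 data="dNFmr" -> buffer=dNFmr??????????
Fragment 2: offset=14 data="J" -> buffer=dNFmr?????????J
Fragment 3: offset=5 data="LEcBf" -> buffer=dNFmrLEcBf????J

Answer: dNFmrLEcBf????J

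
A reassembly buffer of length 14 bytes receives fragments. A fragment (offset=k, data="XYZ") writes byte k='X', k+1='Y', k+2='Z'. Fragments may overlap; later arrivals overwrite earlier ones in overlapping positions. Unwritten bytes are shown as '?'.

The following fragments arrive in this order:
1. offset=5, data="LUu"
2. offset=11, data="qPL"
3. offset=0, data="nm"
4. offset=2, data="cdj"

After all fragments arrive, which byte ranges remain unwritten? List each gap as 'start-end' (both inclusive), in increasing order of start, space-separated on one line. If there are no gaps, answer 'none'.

Answer: 8-10

Derivation:
Fragment 1: offset=5 len=3
Fragment 2: offset=11 len=3
Fragment 3: offset=0 len=2
Fragment 4: offset=2 len=3
Gaps: 8-10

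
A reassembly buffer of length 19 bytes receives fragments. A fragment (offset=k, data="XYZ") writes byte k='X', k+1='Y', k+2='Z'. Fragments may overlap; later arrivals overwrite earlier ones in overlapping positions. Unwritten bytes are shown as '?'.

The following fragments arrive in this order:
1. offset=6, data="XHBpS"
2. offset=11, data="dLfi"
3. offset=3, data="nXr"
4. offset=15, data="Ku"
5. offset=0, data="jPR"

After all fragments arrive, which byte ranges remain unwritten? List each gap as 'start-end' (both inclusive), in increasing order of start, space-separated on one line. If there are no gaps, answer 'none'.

Fragment 1: offset=6 len=5
Fragment 2: offset=11 len=4
Fragment 3: offset=3 len=3
Fragment 4: offset=15 len=2
Fragment 5: offset=0 len=3
Gaps: 17-18

Answer: 17-18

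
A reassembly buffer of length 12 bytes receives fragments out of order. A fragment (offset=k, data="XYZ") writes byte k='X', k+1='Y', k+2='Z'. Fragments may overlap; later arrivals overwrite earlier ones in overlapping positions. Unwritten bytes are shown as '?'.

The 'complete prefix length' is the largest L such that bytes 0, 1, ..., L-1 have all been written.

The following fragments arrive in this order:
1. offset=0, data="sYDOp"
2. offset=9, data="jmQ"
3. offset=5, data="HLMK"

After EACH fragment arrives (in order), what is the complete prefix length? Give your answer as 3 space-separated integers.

Answer: 5 5 12

Derivation:
Fragment 1: offset=0 data="sYDOp" -> buffer=sYDOp??????? -> prefix_len=5
Fragment 2: offset=9 data="jmQ" -> buffer=sYDOp????jmQ -> prefix_len=5
Fragment 3: offset=5 data="HLMK" -> buffer=sYDOpHLMKjmQ -> prefix_len=12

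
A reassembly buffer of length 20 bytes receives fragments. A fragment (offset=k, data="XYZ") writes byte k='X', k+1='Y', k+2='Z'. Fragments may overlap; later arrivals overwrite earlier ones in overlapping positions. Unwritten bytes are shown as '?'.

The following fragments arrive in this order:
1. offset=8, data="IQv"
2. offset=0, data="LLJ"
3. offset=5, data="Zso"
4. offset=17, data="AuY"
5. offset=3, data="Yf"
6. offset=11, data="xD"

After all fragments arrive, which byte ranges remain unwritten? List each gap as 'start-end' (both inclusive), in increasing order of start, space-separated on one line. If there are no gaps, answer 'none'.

Answer: 13-16

Derivation:
Fragment 1: offset=8 len=3
Fragment 2: offset=0 len=3
Fragment 3: offset=5 len=3
Fragment 4: offset=17 len=3
Fragment 5: offset=3 len=2
Fragment 6: offset=11 len=2
Gaps: 13-16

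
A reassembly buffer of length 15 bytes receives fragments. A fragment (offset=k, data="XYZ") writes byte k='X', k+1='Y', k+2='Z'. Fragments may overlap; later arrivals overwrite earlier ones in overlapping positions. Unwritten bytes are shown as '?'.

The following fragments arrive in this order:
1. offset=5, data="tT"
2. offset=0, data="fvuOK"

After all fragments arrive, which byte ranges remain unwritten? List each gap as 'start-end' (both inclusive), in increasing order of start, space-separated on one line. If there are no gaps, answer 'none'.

Answer: 7-14

Derivation:
Fragment 1: offset=5 len=2
Fragment 2: offset=0 len=5
Gaps: 7-14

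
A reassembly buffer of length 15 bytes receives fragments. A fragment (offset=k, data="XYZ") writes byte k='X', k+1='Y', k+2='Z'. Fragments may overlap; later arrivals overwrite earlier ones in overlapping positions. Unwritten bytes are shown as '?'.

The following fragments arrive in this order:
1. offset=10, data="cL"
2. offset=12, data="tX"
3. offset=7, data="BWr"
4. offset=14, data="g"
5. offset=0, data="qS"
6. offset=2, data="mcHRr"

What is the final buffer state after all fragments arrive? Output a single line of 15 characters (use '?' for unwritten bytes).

Fragment 1: offset=10 data="cL" -> buffer=??????????cL???
Fragment 2: offset=12 data="tX" -> buffer=??????????cLtX?
Fragment 3: offset=7 data="BWr" -> buffer=???????BWrcLtX?
Fragment 4: offset=14 data="g" -> buffer=???????BWrcLtXg
Fragment 5: offset=0 data="qS" -> buffer=qS?????BWrcLtXg
Fragment 6: offset=2 data="mcHRr" -> buffer=qSmcHRrBWrcLtXg

Answer: qSmcHRrBWrcLtXg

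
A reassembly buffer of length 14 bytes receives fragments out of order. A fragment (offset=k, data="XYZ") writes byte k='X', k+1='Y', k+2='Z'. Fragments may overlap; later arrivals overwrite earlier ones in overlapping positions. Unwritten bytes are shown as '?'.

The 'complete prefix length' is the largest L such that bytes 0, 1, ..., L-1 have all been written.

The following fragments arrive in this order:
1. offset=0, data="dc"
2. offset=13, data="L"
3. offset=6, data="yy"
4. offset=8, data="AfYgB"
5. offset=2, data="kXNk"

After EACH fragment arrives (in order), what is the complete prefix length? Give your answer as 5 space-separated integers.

Fragment 1: offset=0 data="dc" -> buffer=dc???????????? -> prefix_len=2
Fragment 2: offset=13 data="L" -> buffer=dc???????????L -> prefix_len=2
Fragment 3: offset=6 data="yy" -> buffer=dc????yy?????L -> prefix_len=2
Fragment 4: offset=8 data="AfYgB" -> buffer=dc????yyAfYgBL -> prefix_len=2
Fragment 5: offset=2 data="kXNk" -> buffer=dckXNkyyAfYgBL -> prefix_len=14

Answer: 2 2 2 2 14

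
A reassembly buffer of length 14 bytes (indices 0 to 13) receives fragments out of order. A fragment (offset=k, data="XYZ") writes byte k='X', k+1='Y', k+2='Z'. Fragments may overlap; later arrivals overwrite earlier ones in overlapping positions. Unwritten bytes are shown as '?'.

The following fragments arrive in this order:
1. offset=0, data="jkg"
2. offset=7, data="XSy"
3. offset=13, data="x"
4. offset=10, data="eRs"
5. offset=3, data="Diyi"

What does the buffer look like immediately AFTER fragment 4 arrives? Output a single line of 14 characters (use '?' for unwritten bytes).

Answer: jkg????XSyeRsx

Derivation:
Fragment 1: offset=0 data="jkg" -> buffer=jkg???????????
Fragment 2: offset=7 data="XSy" -> buffer=jkg????XSy????
Fragment 3: offset=13 data="x" -> buffer=jkg????XSy???x
Fragment 4: offset=10 data="eRs" -> buffer=jkg????XSyeRsx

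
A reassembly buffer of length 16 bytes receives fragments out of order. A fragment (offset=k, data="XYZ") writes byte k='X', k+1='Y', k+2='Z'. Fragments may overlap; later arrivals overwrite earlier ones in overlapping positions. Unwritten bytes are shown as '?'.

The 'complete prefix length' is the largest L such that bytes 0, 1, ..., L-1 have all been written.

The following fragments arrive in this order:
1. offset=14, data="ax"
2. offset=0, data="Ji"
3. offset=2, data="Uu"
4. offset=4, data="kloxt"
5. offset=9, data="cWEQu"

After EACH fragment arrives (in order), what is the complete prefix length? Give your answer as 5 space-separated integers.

Answer: 0 2 4 9 16

Derivation:
Fragment 1: offset=14 data="ax" -> buffer=??????????????ax -> prefix_len=0
Fragment 2: offset=0 data="Ji" -> buffer=Ji????????????ax -> prefix_len=2
Fragment 3: offset=2 data="Uu" -> buffer=JiUu??????????ax -> prefix_len=4
Fragment 4: offset=4 data="kloxt" -> buffer=JiUukloxt?????ax -> prefix_len=9
Fragment 5: offset=9 data="cWEQu" -> buffer=JiUukloxtcWEQuax -> prefix_len=16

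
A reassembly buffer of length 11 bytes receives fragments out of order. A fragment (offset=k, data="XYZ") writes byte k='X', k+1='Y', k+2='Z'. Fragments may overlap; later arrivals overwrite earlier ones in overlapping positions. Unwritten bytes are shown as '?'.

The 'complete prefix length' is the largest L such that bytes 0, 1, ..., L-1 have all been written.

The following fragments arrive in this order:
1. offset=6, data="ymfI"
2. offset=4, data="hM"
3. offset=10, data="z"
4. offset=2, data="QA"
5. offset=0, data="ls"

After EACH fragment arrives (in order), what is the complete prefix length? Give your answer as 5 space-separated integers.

Answer: 0 0 0 0 11

Derivation:
Fragment 1: offset=6 data="ymfI" -> buffer=??????ymfI? -> prefix_len=0
Fragment 2: offset=4 data="hM" -> buffer=????hMymfI? -> prefix_len=0
Fragment 3: offset=10 data="z" -> buffer=????hMymfIz -> prefix_len=0
Fragment 4: offset=2 data="QA" -> buffer=??QAhMymfIz -> prefix_len=0
Fragment 5: offset=0 data="ls" -> buffer=lsQAhMymfIz -> prefix_len=11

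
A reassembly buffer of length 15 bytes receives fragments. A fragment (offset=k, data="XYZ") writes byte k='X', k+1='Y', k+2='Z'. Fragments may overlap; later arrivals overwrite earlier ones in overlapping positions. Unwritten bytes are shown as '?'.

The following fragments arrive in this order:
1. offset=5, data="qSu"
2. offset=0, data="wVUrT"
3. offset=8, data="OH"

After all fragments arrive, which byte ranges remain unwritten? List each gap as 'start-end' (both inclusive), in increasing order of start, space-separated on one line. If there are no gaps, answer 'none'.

Answer: 10-14

Derivation:
Fragment 1: offset=5 len=3
Fragment 2: offset=0 len=5
Fragment 3: offset=8 len=2
Gaps: 10-14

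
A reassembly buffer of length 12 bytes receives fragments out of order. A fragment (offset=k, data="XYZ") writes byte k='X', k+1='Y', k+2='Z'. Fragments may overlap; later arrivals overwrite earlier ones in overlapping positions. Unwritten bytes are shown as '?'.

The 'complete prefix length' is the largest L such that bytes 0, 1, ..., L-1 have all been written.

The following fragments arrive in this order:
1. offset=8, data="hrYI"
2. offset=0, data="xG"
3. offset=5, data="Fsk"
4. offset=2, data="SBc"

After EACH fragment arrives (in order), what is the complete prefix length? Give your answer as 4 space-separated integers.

Answer: 0 2 2 12

Derivation:
Fragment 1: offset=8 data="hrYI" -> buffer=????????hrYI -> prefix_len=0
Fragment 2: offset=0 data="xG" -> buffer=xG??????hrYI -> prefix_len=2
Fragment 3: offset=5 data="Fsk" -> buffer=xG???FskhrYI -> prefix_len=2
Fragment 4: offset=2 data="SBc" -> buffer=xGSBcFskhrYI -> prefix_len=12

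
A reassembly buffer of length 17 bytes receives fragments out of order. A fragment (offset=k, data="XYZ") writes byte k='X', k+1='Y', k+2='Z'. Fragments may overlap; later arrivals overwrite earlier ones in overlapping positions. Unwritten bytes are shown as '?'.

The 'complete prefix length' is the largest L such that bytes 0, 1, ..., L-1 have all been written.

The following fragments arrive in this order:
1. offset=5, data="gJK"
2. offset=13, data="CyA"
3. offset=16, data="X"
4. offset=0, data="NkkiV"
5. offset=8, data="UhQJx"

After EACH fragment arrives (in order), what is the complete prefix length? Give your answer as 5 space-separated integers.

Answer: 0 0 0 8 17

Derivation:
Fragment 1: offset=5 data="gJK" -> buffer=?????gJK????????? -> prefix_len=0
Fragment 2: offset=13 data="CyA" -> buffer=?????gJK?????CyA? -> prefix_len=0
Fragment 3: offset=16 data="X" -> buffer=?????gJK?????CyAX -> prefix_len=0
Fragment 4: offset=0 data="NkkiV" -> buffer=NkkiVgJK?????CyAX -> prefix_len=8
Fragment 5: offset=8 data="UhQJx" -> buffer=NkkiVgJKUhQJxCyAX -> prefix_len=17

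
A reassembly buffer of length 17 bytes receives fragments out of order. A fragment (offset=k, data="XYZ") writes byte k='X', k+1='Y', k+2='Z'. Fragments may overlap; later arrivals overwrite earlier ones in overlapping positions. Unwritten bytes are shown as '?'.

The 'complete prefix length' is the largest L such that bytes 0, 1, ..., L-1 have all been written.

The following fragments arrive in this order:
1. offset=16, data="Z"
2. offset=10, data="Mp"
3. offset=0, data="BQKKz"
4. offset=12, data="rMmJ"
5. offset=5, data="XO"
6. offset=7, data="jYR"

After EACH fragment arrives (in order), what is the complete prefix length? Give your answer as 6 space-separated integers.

Fragment 1: offset=16 data="Z" -> buffer=????????????????Z -> prefix_len=0
Fragment 2: offset=10 data="Mp" -> buffer=??????????Mp????Z -> prefix_len=0
Fragment 3: offset=0 data="BQKKz" -> buffer=BQKKz?????Mp????Z -> prefix_len=5
Fragment 4: offset=12 data="rMmJ" -> buffer=BQKKz?????MprMmJZ -> prefix_len=5
Fragment 5: offset=5 data="XO" -> buffer=BQKKzXO???MprMmJZ -> prefix_len=7
Fragment 6: offset=7 data="jYR" -> buffer=BQKKzXOjYRMprMmJZ -> prefix_len=17

Answer: 0 0 5 5 7 17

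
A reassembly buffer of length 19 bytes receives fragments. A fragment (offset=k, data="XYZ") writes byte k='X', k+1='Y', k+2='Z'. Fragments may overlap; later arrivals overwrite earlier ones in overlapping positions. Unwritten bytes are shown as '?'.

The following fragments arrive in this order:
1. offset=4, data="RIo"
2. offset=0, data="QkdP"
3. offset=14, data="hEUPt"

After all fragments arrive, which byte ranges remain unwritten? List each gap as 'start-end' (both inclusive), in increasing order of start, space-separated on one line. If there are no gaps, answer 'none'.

Answer: 7-13

Derivation:
Fragment 1: offset=4 len=3
Fragment 2: offset=0 len=4
Fragment 3: offset=14 len=5
Gaps: 7-13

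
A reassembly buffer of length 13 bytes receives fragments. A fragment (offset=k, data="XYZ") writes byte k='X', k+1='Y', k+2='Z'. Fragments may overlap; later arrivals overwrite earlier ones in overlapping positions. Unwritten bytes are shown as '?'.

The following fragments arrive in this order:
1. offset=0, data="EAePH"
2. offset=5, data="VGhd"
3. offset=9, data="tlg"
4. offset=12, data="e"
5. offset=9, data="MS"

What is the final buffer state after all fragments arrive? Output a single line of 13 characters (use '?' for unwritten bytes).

Answer: EAePHVGhdMSge

Derivation:
Fragment 1: offset=0 data="EAePH" -> buffer=EAePH????????
Fragment 2: offset=5 data="VGhd" -> buffer=EAePHVGhd????
Fragment 3: offset=9 data="tlg" -> buffer=EAePHVGhdtlg?
Fragment 4: offset=12 data="e" -> buffer=EAePHVGhdtlge
Fragment 5: offset=9 data="MS" -> buffer=EAePHVGhdMSge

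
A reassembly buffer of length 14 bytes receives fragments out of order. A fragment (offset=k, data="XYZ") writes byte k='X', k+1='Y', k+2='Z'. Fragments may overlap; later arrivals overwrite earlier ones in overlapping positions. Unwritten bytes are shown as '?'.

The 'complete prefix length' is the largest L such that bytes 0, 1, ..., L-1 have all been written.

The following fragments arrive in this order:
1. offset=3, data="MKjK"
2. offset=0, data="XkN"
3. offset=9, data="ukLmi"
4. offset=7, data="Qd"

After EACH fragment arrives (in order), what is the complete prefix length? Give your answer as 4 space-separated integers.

Fragment 1: offset=3 data="MKjK" -> buffer=???MKjK??????? -> prefix_len=0
Fragment 2: offset=0 data="XkN" -> buffer=XkNMKjK??????? -> prefix_len=7
Fragment 3: offset=9 data="ukLmi" -> buffer=XkNMKjK??ukLmi -> prefix_len=7
Fragment 4: offset=7 data="Qd" -> buffer=XkNMKjKQdukLmi -> prefix_len=14

Answer: 0 7 7 14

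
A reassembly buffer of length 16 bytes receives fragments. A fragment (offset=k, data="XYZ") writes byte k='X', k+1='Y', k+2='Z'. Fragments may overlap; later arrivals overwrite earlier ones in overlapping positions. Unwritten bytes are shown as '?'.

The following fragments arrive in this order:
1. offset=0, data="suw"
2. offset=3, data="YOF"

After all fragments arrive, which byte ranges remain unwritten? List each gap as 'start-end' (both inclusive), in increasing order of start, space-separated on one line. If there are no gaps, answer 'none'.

Answer: 6-15

Derivation:
Fragment 1: offset=0 len=3
Fragment 2: offset=3 len=3
Gaps: 6-15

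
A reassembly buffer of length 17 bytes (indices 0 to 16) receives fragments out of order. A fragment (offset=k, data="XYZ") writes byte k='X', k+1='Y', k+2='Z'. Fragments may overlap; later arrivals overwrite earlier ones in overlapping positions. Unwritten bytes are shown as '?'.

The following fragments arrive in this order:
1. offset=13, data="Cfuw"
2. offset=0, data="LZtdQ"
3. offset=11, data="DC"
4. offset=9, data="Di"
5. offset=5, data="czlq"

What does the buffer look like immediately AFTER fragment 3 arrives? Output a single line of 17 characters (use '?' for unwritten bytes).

Fragment 1: offset=13 data="Cfuw" -> buffer=?????????????Cfuw
Fragment 2: offset=0 data="LZtdQ" -> buffer=LZtdQ????????Cfuw
Fragment 3: offset=11 data="DC" -> buffer=LZtdQ??????DCCfuw

Answer: LZtdQ??????DCCfuw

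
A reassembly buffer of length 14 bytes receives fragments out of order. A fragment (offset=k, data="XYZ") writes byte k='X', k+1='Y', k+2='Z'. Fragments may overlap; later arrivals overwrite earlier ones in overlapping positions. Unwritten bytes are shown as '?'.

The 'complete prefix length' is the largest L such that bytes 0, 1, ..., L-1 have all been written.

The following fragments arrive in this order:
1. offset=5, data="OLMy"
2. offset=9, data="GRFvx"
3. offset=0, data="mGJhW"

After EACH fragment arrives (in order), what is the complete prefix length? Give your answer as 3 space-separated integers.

Answer: 0 0 14

Derivation:
Fragment 1: offset=5 data="OLMy" -> buffer=?????OLMy????? -> prefix_len=0
Fragment 2: offset=9 data="GRFvx" -> buffer=?????OLMyGRFvx -> prefix_len=0
Fragment 3: offset=0 data="mGJhW" -> buffer=mGJhWOLMyGRFvx -> prefix_len=14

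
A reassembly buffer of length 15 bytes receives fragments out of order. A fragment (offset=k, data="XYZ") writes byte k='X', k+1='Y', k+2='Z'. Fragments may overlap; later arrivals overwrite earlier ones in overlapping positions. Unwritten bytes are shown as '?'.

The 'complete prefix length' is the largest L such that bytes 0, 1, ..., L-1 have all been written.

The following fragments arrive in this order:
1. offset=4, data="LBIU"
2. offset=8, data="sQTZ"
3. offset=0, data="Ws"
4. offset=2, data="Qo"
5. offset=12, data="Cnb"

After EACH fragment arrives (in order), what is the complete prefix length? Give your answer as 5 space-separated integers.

Answer: 0 0 2 12 15

Derivation:
Fragment 1: offset=4 data="LBIU" -> buffer=????LBIU??????? -> prefix_len=0
Fragment 2: offset=8 data="sQTZ" -> buffer=????LBIUsQTZ??? -> prefix_len=0
Fragment 3: offset=0 data="Ws" -> buffer=Ws??LBIUsQTZ??? -> prefix_len=2
Fragment 4: offset=2 data="Qo" -> buffer=WsQoLBIUsQTZ??? -> prefix_len=12
Fragment 5: offset=12 data="Cnb" -> buffer=WsQoLBIUsQTZCnb -> prefix_len=15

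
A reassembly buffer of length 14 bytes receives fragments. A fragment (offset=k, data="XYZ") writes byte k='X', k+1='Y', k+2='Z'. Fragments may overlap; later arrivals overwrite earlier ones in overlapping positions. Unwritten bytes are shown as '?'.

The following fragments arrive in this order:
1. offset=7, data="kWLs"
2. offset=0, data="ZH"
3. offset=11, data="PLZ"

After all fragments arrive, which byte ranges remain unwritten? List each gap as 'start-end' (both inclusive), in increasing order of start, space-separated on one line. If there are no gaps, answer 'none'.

Answer: 2-6

Derivation:
Fragment 1: offset=7 len=4
Fragment 2: offset=0 len=2
Fragment 3: offset=11 len=3
Gaps: 2-6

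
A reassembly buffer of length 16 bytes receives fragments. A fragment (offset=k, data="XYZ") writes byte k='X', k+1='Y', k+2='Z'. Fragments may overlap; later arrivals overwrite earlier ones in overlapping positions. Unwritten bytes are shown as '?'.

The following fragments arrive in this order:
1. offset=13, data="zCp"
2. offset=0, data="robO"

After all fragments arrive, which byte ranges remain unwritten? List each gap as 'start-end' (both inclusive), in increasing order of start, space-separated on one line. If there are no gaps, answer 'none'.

Answer: 4-12

Derivation:
Fragment 1: offset=13 len=3
Fragment 2: offset=0 len=4
Gaps: 4-12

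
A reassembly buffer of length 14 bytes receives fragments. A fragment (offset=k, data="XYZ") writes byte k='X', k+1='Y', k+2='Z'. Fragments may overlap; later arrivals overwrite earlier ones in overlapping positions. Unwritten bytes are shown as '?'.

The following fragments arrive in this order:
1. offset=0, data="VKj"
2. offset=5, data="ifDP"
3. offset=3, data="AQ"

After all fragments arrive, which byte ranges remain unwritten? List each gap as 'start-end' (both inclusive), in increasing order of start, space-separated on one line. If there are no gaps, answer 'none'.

Fragment 1: offset=0 len=3
Fragment 2: offset=5 len=4
Fragment 3: offset=3 len=2
Gaps: 9-13

Answer: 9-13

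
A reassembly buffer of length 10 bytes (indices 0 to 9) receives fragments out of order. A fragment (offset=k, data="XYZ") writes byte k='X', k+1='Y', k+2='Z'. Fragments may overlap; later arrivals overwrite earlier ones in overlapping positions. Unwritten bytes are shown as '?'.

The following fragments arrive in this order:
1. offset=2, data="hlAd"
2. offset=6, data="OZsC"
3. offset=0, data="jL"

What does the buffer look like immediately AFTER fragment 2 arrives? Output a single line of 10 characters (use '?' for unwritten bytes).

Answer: ??hlAdOZsC

Derivation:
Fragment 1: offset=2 data="hlAd" -> buffer=??hlAd????
Fragment 2: offset=6 data="OZsC" -> buffer=??hlAdOZsC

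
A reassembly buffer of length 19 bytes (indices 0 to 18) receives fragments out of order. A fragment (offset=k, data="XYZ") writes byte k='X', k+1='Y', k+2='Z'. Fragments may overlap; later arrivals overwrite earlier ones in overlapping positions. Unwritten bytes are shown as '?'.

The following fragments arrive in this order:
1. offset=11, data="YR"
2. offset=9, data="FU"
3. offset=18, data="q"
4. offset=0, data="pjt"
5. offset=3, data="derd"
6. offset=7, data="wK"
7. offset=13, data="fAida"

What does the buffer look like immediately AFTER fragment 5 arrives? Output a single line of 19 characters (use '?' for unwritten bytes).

Fragment 1: offset=11 data="YR" -> buffer=???????????YR??????
Fragment 2: offset=9 data="FU" -> buffer=?????????FUYR??????
Fragment 3: offset=18 data="q" -> buffer=?????????FUYR?????q
Fragment 4: offset=0 data="pjt" -> buffer=pjt??????FUYR?????q
Fragment 5: offset=3 data="derd" -> buffer=pjtderd??FUYR?????q

Answer: pjtderd??FUYR?????q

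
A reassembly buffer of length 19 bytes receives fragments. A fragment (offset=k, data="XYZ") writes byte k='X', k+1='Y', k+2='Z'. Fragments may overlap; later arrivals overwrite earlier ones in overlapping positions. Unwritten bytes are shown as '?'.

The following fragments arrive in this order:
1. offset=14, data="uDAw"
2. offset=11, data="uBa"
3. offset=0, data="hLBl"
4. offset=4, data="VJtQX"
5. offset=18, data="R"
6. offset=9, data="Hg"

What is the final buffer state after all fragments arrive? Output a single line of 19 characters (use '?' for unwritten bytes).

Answer: hLBlVJtQXHguBauDAwR

Derivation:
Fragment 1: offset=14 data="uDAw" -> buffer=??????????????uDAw?
Fragment 2: offset=11 data="uBa" -> buffer=???????????uBauDAw?
Fragment 3: offset=0 data="hLBl" -> buffer=hLBl???????uBauDAw?
Fragment 4: offset=4 data="VJtQX" -> buffer=hLBlVJtQX??uBauDAw?
Fragment 5: offset=18 data="R" -> buffer=hLBlVJtQX??uBauDAwR
Fragment 6: offset=9 data="Hg" -> buffer=hLBlVJtQXHguBauDAwR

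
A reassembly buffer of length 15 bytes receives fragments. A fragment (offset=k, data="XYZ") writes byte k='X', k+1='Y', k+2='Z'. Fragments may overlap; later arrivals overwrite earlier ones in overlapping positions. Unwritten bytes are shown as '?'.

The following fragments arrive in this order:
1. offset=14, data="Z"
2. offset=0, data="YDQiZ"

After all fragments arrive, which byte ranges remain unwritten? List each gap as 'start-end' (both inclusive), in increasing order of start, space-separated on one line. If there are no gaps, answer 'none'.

Answer: 5-13

Derivation:
Fragment 1: offset=14 len=1
Fragment 2: offset=0 len=5
Gaps: 5-13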